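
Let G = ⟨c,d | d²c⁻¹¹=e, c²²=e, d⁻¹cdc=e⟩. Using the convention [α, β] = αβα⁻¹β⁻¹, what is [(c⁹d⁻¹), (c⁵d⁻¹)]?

[(c⁹d⁻¹), (c⁵d⁻¹)] = (c⁹d⁻¹)·(c⁵d⁻¹)·(c⁹d⁻¹)⁻¹·(c⁵d⁻¹)⁻¹.
  (c⁹d⁻¹) · (c⁵d⁻¹) = c¹⁵
  (c¹⁵) · (c⁹d) = c²d
  (c²d) · (c⁵d) = c⁸

Answer: c⁸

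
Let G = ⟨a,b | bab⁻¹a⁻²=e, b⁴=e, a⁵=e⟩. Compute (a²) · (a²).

Compute (a²) · (a²) by multiplying left to right and reducing via the relations at each step:
  (a²) · a² = a⁴

Answer: a⁴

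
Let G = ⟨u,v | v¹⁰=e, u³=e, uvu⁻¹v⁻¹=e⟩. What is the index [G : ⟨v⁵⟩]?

First find ord(v⁵) by computing successive powers:
  (v⁵)¹ = v⁵, (v⁵)² = e.
So |⟨v⁵⟩| = ord(v⁵) = 2. With |G| = 30, by Lagrange [G : ⟨v⁵⟩] = 30/2 = 15.

Answer: 15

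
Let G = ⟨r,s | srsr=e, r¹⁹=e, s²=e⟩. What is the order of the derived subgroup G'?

G' = [G, G] is generated by all commutators. The generator-pair commutators are: [r, s] = r².
The subgroup they normally generate is {e, r, r², r³, r⁴, r⁵, r⁶, r⁷, r⁸, r⁹, r¹⁰, r¹¹, r¹², r¹³, r¹⁴, r¹⁵, r¹⁶, r¹⁷, r¹⁸}, of order 19.
Check: |G/G'| = 38/19 = 2 is the order of the abelianisation.

Answer: 19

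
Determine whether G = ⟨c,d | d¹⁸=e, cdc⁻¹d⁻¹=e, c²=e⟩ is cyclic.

|G| = 36, but the maximum element order in G is 18 < 36. No single element generates all of G, so G is not cyclic.

Answer: No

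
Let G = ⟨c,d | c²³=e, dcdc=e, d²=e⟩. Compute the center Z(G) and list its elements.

An element z ∈ Z(G) iff z commutes with every generator.
For example e is central: e·c = c = c·e; e·d = d = d·e.
Whereas c ∉ Z(G) since c·d = cd ≠ c²²d = d·c.
Checking each of the 46 elements this way gives Z(G) = {e}, of order 1.

Answer: {e}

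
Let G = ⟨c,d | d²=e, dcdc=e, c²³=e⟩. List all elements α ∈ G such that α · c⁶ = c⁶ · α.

⟨c⁶⟩ ⊆ C_G(c⁶) since powers of c⁶ commute with c⁶; so |C_G(c⁶)| ≥ |⟨c⁶⟩| = 23.
By orbit–stabilizer, |C_G(c⁶)| = |G| / |conj. class of c⁶| = 46 / 2 = 23.
The 23 elements commuting with c⁶ are {e, c, c², c³, c⁴, c⁵, c⁶, c⁷, c⁸, c⁹, c¹⁰, c¹¹, c¹², c¹³, c¹⁴, c¹⁵, c¹⁶, c¹⁷, c¹⁸, c¹⁹, c²⁰, c²¹, c²²}.

Answer: {e, c, c², c³, c⁴, c⁵, c⁶, c⁷, c⁸, c⁹, c¹⁰, c¹¹, c¹², c¹³, c¹⁴, c¹⁵, c¹⁶, c¹⁷, c¹⁸, c¹⁹, c²⁰, c²¹, c²²}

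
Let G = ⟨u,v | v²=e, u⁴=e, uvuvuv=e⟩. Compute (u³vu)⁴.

Compute successive powers of (u³vu), reducing at each step:
  (u³vu)²: (u³vu) · u³ = u³v;   (u³v) · v = u³;   (u³) · u = e
  (u³vu)³: e · u³ = u³;   (u³) · v = u³v;   (u³v) · u = u³vu
  (u³vu)⁴: (u³vu) · u³ = u³v;   (u³v) · v = u³;   (u³) · u = e

Answer: e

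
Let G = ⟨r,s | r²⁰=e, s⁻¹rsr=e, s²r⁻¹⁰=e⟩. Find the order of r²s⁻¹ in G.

Compute successive powers until reaching e:
  (r²s⁻¹)¹ = r²s⁻¹, (r²s⁻¹)² = r¹⁰, (r²s⁻¹)³ = r²s, (r²s⁻¹)⁴ = e.
The smallest positive k with (r²s⁻¹)ᵏ = e is 4.

Answer: 4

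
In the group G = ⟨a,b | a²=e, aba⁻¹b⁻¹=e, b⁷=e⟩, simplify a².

Compute successive powers of a, reducing at each step:
  a²: a · a = e

Answer: e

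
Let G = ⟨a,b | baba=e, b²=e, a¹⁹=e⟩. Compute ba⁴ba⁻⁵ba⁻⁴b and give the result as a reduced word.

Multiply left to right, reducing at each step:
  b · a⁴ = a¹⁵b
  (a¹⁵b) · b = a¹⁵
  (a¹⁵) · a⁻⁵ = a¹⁰
  (a¹⁰) · b = a¹⁰b
  (a¹⁰b) · a⁻⁴ = a¹⁴b
  (a¹⁴b) · b = a¹⁴

Answer: a¹⁴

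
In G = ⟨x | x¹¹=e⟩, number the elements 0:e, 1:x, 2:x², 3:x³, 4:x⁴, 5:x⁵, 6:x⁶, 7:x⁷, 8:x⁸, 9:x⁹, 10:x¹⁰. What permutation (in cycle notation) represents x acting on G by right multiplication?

(0 1 2 3 4 5 6 7 8 9 10)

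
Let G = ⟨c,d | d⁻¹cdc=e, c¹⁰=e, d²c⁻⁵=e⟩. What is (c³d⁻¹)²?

Compute successive powers of (c³d⁻¹), reducing at each step:
  (c³d⁻¹)²: (c³d⁻¹) · c³ = d⁻¹;   (d⁻¹) · d⁻¹ = c⁵

Answer: c⁵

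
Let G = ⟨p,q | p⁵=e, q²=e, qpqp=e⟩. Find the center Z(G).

An element z ∈ Z(G) iff z commutes with every generator.
For example e is central: e·p = p = p·e; e·q = q = q·e.
Whereas p ∉ Z(G) since p·q = pq ≠ p⁴q = q·p.
Checking each of the 10 elements this way gives Z(G) = {e}, of order 1.

Answer: {e}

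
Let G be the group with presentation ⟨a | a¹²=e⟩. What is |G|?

G is generated by a single element, so G is cyclic. The relator gives a¹² = e and no smaller power is forced to be e, so the 12 powers {a, e, a², a³, a⁴, a⁵, a⁶, a⁷, a⁸, a⁹, a¹¹, a¹⁰} are distinct. Hence |G| = 12.

Answer: 12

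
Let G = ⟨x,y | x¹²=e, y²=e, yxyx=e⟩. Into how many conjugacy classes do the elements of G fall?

The conjugacy classes (representative and size) are:
  [e] (size 1), [x¹¹] (size 2), [x²] (size 2), [x⁹] (size 2), [x⁴] (size 2), [x⁵] (size 2), [x⁶] (size 1), [y] (size 6), [xy] (size 6).
Class equation: 1 + 2 + 2 + 2 + 2 + 2 + 1 + 6 + 6 = 24 = |G|. So G has 9 conjugacy classes.

Answer: 9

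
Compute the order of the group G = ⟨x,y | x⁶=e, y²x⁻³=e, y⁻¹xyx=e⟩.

Enumerate words in the generators, reducing via the relations: the distinct elements are
  {e, x, y, xy, x², x³, x⁴, x⁵, x²y, y⁻¹, xy⁻¹, x²y⁻¹}.
No further products give new elements, so |G| = 12.

Answer: 12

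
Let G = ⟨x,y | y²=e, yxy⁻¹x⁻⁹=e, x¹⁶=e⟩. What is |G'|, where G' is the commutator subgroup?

G' = [G, G] is generated by all commutators. The generator-pair commutators are: [x, y] = x⁸.
The subgroup they normally generate is {e, x⁸}, of order 2.
Check: |G/G'| = 32/2 = 16 is the order of the abelianisation.

Answer: 2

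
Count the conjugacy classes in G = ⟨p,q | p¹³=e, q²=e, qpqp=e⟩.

The conjugacy classes (representative and size) are:
  [e] (size 1), [p¹²] (size 2), [p¹¹] (size 2), [p³] (size 2), [p⁴] (size 2), [p⁸] (size 2), [p⁶] (size 2), [q] (size 13).
Class equation: 1 + 2 + 2 + 2 + 2 + 2 + 2 + 13 = 26 = |G|. So G has 8 conjugacy classes.

Answer: 8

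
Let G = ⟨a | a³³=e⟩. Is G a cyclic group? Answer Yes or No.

|G| = 33. The element a has order 33 (its powers give 33 distinct elements), so ⟨a⟩ = G and G is cyclic.

Answer: Yes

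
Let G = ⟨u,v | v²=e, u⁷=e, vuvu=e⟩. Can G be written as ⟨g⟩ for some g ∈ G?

Every cyclic group is abelian. But u·v = uv while v·u = u⁶v, so u·v ≠ v·u and G is not abelian. Hence G is not cyclic.

Answer: No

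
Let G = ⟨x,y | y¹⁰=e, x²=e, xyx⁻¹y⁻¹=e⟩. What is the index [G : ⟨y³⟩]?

First find ord(y³) by computing successive powers:
  (y³)¹ = y³, (y³)² = y⁶, (y³)³ = y⁹, (y³)⁴ = y², (y³)⁵ = y⁵, (y³)⁶ = y⁸, (y³)⁷ = y, (y³)⁸ = y⁴, (y³)⁹ = y⁷, (y³)¹⁰ = e.
So |⟨y³⟩| = ord(y³) = 10. With |G| = 20, by Lagrange [G : ⟨y³⟩] = 20/10 = 2.

Answer: 2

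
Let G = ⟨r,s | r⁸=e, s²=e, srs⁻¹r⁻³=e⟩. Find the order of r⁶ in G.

Compute successive powers until reaching e:
  (r⁶)¹ = r⁶, (r⁶)² = r⁴, (r⁶)³ = r², (r⁶)⁴ = e.
The smallest positive k with (r⁶)ᵏ = e is 4.

Answer: 4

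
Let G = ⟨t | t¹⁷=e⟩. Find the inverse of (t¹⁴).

The order of (t¹⁴) is 17 (smallest k with (t¹⁴)ᵏ = e), so (t¹⁴)⁻¹ = (t¹⁴)¹⁶ = t³.
Check: (t¹⁴) · (t³) → (t¹⁴) · t³ = e, giving e as required.

Answer: t³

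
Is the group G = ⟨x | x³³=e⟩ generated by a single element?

|G| = 33. The element x has order 33 (its powers give 33 distinct elements), so ⟨x⟩ = G and G is cyclic.

Answer: Yes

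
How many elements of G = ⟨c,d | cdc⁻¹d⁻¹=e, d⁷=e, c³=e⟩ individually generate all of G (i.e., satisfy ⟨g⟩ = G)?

G is cyclic of order 21. An element generates G iff its order is 21, and a cyclic group of order 21 has exactly φ(21) = 12 such elements.

Answer: 12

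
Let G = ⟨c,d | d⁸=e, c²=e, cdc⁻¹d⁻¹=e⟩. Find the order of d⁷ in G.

Compute successive powers until reaching e:
  (d⁷)¹ = d⁷, (d⁷)² = d⁶, (d⁷)³ = d⁵, (d⁷)⁴ = d⁴, (d⁷)⁵ = d³, (d⁷)⁶ = d², (d⁷)⁷ = d, (d⁷)⁸ = e.
The smallest positive k with (d⁷)ᵏ = e is 8.

Answer: 8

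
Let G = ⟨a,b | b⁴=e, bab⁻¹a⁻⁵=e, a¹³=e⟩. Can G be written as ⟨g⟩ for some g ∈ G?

Every cyclic group is abelian. But a·b = ab while b·a = a⁵b, so a·b ≠ b·a and G is not abelian. Hence G is not cyclic.

Answer: No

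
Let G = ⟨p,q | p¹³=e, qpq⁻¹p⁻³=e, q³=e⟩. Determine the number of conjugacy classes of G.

The conjugacy classes (representative and size) are:
  [e] (size 1), [p] (size 3), [p⁵] (size 3), [p¹⁰] (size 3), [p⁸] (size 3), [p¹⁰q] (size 13), [p⁷q²] (size 13).
Class equation: 1 + 3 + 3 + 3 + 3 + 13 + 13 = 39 = |G|. So G has 7 conjugacy classes.

Answer: 7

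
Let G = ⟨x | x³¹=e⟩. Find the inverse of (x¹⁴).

The order of (x¹⁴) is 31 (smallest k with (x¹⁴)ᵏ = e), so (x¹⁴)⁻¹ = (x¹⁴)³⁰ = x¹⁷.
Check: (x¹⁴) · (x¹⁷) → (x¹⁴) · x¹⁷ = e, giving e as required.

Answer: x¹⁷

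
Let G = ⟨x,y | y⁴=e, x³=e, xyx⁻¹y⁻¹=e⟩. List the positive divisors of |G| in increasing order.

|G| = 12 = 2² · 3. By Lagrange's theorem the order of any subgroup divides 12; the divisors of 12 are 1, 2, 3, 4, 6, 12.

Answer: 1, 2, 3, 4, 6, 12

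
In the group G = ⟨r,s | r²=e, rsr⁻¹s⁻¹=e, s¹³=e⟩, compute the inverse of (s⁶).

The order of (s⁶) is 13 (smallest k with (s⁶)ᵏ = e), so (s⁶)⁻¹ = (s⁶)¹² = s⁷.
Check: (s⁶) · (s⁷) → (s⁶) · s⁷ = e, giving e as required.

Answer: s⁷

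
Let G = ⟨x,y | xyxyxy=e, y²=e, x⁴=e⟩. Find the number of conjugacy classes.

The conjugacy classes (representative and size) are:
  [e] (size 1), [x³] (size 6), [x²yx²y] (size 3), [xyx³] (size 6), [yx³] (size 8).
Class equation: 1 + 6 + 3 + 6 + 8 = 24 = |G|. So G has 5 conjugacy classes.

Answer: 5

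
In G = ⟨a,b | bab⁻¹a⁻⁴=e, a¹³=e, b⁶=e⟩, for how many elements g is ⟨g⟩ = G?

⟨g⟩ = G would require ord(g) = |G| = 78, but the maximum element order in G is 13 < 78. So G is not cyclic and no single element generates it: the count is 0.

Answer: 0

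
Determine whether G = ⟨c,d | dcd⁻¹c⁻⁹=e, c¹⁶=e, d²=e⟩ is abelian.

c·d = cd but d·c = c⁹d, so c·d ≠ d·c and G is not abelian.

Answer: No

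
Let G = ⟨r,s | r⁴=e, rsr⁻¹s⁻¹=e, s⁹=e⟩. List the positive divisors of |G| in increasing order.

|G| = 36 = 2² · 3². By Lagrange's theorem the order of any subgroup divides 36; the divisors of 36 are 1, 2, 3, 4, 6, 9, 12, 18, 36.

Answer: 1, 2, 3, 4, 6, 9, 12, 18, 36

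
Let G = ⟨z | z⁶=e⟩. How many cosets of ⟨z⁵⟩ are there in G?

First find ord(z⁵) by computing successive powers:
  (z⁵)¹ = z⁵, (z⁵)² = z⁴, (z⁵)³ = z³, (z⁵)⁴ = z², (z⁵)⁵ = z, (z⁵)⁶ = e.
So |⟨z⁵⟩| = ord(z⁵) = 6. With |G| = 6, by Lagrange [G : ⟨z⁵⟩] = 6/6 = 1.

Answer: 1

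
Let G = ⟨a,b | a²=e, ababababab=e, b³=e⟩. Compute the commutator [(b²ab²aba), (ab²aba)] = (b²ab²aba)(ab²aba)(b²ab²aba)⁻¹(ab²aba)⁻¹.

[(b²ab²aba), (ab²aba)] = (b²ab²aba)·(ab²aba)·(b²ab²aba)⁻¹·(ab²aba)⁻¹.
  (b²ab²aba) · (ab²aba) = b²
  (b²) · (ab²abab) = b²ab²abab
  (b²ab²abab) · (ab²aba) = bab²abab²

Answer: bab²abab²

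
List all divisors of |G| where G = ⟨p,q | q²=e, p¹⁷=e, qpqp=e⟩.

|G| = 34 = 2 · 17. By Lagrange's theorem the order of any subgroup divides 34; the divisors of 34 are 1, 2, 17, 34.

Answer: 1, 2, 17, 34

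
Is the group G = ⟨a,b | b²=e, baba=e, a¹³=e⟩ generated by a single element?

Every cyclic group is abelian. But a·b = ab while b·a = a¹²b, so a·b ≠ b·a and G is not abelian. Hence G is not cyclic.

Answer: No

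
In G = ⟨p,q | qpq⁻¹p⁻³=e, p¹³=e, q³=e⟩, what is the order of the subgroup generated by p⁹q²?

|⟨p⁹q²⟩| equals the order of p⁹q². Compute successive powers until reaching e:
  (p⁹q²)¹ = p⁹q², (p⁹q²)² = p¹²q, (p⁹q²)³ = e.
The smallest positive k with (p⁹q²)ᵏ = e is 3, so |⟨p⁹q²⟩| = 3.

Answer: 3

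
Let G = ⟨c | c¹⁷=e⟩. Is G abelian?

G has a single generator, so G is cyclic and hence abelian.

Answer: Yes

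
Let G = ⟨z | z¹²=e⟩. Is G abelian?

G has a single generator, so G is cyclic and hence abelian.

Answer: Yes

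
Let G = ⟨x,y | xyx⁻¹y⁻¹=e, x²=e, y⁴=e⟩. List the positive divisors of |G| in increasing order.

|G| = 8 = 2³. By Lagrange's theorem the order of any subgroup divides 8; the divisors of 8 are 1, 2, 4, 8.

Answer: 1, 2, 4, 8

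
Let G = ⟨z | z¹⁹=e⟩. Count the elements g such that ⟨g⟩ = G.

G is cyclic of order 19. An element generates G iff its order is 19, and a cyclic group of order 19 has exactly φ(19) = 18 such elements.

Answer: 18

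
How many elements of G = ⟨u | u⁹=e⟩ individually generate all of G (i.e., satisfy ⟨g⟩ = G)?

G is cyclic of order 9. An element generates G iff its order is 9, and a cyclic group of order 9 has exactly φ(9) = 6 such elements.

Answer: 6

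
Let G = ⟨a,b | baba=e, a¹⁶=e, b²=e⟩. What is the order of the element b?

Compute successive powers until reaching e:
  b¹ = b, b² = e.
The smallest positive k with bᵏ = e is 2.

Answer: 2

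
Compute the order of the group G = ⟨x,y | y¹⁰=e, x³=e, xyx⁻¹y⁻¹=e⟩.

Enumerate words in the generators, reducing via the relations: the distinct elements are
  {e, x, y, xy, x², y², y³, y⁴, y⁵, y⁶, y⁷, y⁸, y⁹, xy², xy³, xy⁴, xy⁵, xy⁶, xy⁷, xy⁸, xy⁹, x²y, x²y², x²y³, x²y⁴, x²y⁵, x²y⁶, x²y⁷, x²y⁸, x²y⁹}.
No further products give new elements, so |G| = 30.

Answer: 30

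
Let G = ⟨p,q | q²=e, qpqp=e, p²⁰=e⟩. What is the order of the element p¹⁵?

Compute successive powers until reaching e:
  (p¹⁵)¹ = p¹⁵, (p¹⁵)² = p¹⁰, (p¹⁵)³ = p⁵, (p¹⁵)⁴ = e.
The smallest positive k with (p¹⁵)ᵏ = e is 4.

Answer: 4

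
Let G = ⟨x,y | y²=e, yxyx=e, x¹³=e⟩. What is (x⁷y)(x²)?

Compute (x⁷y) · (x²) by multiplying left to right and reducing via the relations at each step:
  (x⁷y) · x² = x⁵y

Answer: x⁵y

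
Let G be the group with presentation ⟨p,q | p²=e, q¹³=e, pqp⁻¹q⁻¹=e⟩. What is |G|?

Enumerate words in the generators, reducing via the relations: the distinct elements are
  {e, p, q, pq, q², q³, q⁴, q⁵, q⁶, q⁷, q⁸, q⁹, pq², pq³, pq⁴, pq⁵, pq⁶, pq⁷, pq⁸, pq⁹, q¹², q¹¹, q¹⁰, pq¹², pq¹¹, pq¹⁰}.
No further products give new elements, so |G| = 26.

Answer: 26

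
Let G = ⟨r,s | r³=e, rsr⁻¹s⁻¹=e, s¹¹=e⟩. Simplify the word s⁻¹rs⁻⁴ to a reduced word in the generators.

Multiply left to right, reducing at each step:
  (s¹⁰) · r = rs¹⁰
  (rs¹⁰) · s⁻⁴ = rs⁶

Answer: rs⁶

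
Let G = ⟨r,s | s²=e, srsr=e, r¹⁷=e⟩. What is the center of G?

An element z ∈ Z(G) iff z commutes with every generator.
For example e is central: e·r = r = r·e; e·s = s = s·e.
Whereas r ∉ Z(G) since r·s = rs ≠ r¹⁶s = s·r.
Checking each of the 34 elements this way gives Z(G) = {e}, of order 1.

Answer: {e}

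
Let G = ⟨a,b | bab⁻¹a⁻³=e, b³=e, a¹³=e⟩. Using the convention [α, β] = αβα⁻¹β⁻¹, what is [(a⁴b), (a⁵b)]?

[(a⁴b), (a⁵b)] = (a⁴b)·(a⁵b)·(a⁴b)⁻¹·(a⁵b)⁻¹.
  (a⁴b) · (a⁵b) = a⁶b²
  (a⁶b²) · (a³b²) = a⁷b
  (a⁷b) · (a⁷b²) = a²

Answer: a²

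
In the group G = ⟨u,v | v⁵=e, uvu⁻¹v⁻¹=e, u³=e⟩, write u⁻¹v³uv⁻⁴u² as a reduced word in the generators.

Multiply left to right, reducing at each step:
  (u²) · v³ = u²v³
  (u²v³) · u = v³
  (v³) · v⁻⁴ = v⁴
  (v⁴) · u² = u²v⁴

Answer: u²v⁴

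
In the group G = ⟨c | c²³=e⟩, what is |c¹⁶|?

Compute successive powers until reaching e:
  (c¹⁶)¹ = c¹⁶, (c¹⁶)² = c⁹, (c¹⁶)³ = c², (c¹⁶)⁴ = c¹⁸, (c¹⁶)⁵ = c¹¹, (c¹⁶)⁶ = c⁴, (c¹⁶)⁷ = c²⁰, (c¹⁶)⁸ = c¹³, (c¹⁶)⁹ = c⁶, (c¹⁶)¹⁰ = c²², (c¹⁶)¹¹ = c¹⁵, (c¹⁶)¹² = c⁸, (c¹⁶)¹³ = c, (c¹⁶)¹⁴ = c¹⁷, (c¹⁶)¹⁵ = c¹⁰, (c¹⁶)¹⁶ = c³, (c¹⁶)¹⁷ = c¹⁹, (c¹⁶)¹⁸ = c¹², (c¹⁶)¹⁹ = c⁵, (c¹⁶)²⁰ = c²¹, (c¹⁶)²¹ = c¹⁴, (c¹⁶)²² = c⁷, (c¹⁶)²³ = e.
The smallest positive k with (c¹⁶)ᵏ = e is 23.

Answer: 23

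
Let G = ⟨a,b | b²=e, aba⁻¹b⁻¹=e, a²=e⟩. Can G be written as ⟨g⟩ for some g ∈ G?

|G| = 4, but the maximum element order in G is 2 < 4. No single element generates all of G, so G is not cyclic.

Answer: No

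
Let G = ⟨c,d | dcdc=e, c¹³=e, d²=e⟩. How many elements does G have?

Enumerate words in the generators, reducing via the relations: the distinct elements are
  {c, d, e, cd, c², c³, c⁴, c⁵, c⁶, c⁷, c⁸, c⁹, c²d, c³d, c¹², c¹¹, c¹⁰, c⁴d, c⁵d, c⁶d, c⁷d, c⁸d, c⁹d, c¹²d, c¹¹d, c¹⁰d}.
No further products give new elements, so |G| = 26.

Answer: 26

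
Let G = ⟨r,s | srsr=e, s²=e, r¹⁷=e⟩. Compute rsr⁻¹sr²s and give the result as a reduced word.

Multiply left to right, reducing at each step:
  r · s = rs
  (rs) · r⁻¹ = r²s
  (r²s) · s = r²
  (r²) · r² = r⁴
  (r⁴) · s = r⁴s

Answer: r⁴s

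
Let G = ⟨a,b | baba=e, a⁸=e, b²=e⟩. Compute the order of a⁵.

Compute successive powers until reaching e:
  (a⁵)¹ = a⁵, (a⁵)² = a², (a⁵)³ = a⁷, (a⁵)⁴ = a⁴, (a⁵)⁵ = a, (a⁵)⁶ = a⁶, (a⁵)⁷ = a³, (a⁵)⁸ = e.
The smallest positive k with (a⁵)ᵏ = e is 8.

Answer: 8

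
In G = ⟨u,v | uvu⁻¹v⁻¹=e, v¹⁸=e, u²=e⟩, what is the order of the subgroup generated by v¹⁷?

|⟨v¹⁷⟩| equals the order of v¹⁷. Compute successive powers until reaching e:
  (v¹⁷)¹ = v¹⁷, (v¹⁷)² = v¹⁶, (v¹⁷)³ = v¹⁵, (v¹⁷)⁴ = v¹⁴, (v¹⁷)⁵ = v¹³, (v¹⁷)⁶ = v¹², (v¹⁷)⁷ = v¹¹, (v¹⁷)⁸ = v¹⁰, (v¹⁷)⁹ = v⁹, (v¹⁷)¹⁰ = v⁸, (v¹⁷)¹¹ = v⁷, (v¹⁷)¹² = v⁶, (v¹⁷)¹³ = v⁵, (v¹⁷)¹⁴ = v⁴, (v¹⁷)¹⁵ = v³, (v¹⁷)¹⁶ = v², (v¹⁷)¹⁷ = v, (v¹⁷)¹⁸ = e.
The smallest positive k with (v¹⁷)ᵏ = e is 18, so |⟨v¹⁷⟩| = 18.

Answer: 18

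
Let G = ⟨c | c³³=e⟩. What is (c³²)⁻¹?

The order of (c³²) is 33 (smallest k with (c³²)ᵏ = e), so (c³²)⁻¹ = (c³²)³² = c.
Check: (c³²) · c → (c³²) · c = e, giving e as required.

Answer: c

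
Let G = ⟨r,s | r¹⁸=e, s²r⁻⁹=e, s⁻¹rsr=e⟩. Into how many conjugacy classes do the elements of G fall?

The conjugacy classes (representative and size) are:
  [e] (size 1), [r¹⁷] (size 2), [r¹⁶] (size 2), [r³] (size 2), [r¹⁴] (size 2), [r¹³] (size 2), [r¹²] (size 2), [r¹¹] (size 2), [r¹⁰] (size 2), [r⁹] (size 1), [r⁸s] (size 9), [rs] (size 9).
Class equation: 1 + 2 + 2 + 2 + 2 + 2 + 2 + 2 + 2 + 1 + 9 + 9 = 36 = |G|. So G has 12 conjugacy classes.

Answer: 12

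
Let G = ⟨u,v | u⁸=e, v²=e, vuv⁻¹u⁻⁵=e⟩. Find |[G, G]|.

G' = [G, G] is generated by all commutators. The generator-pair commutators are: [u, v] = u⁴.
The subgroup they normally generate is {e, u⁴}, of order 2.
Check: |G/G'| = 16/2 = 8 is the order of the abelianisation.

Answer: 2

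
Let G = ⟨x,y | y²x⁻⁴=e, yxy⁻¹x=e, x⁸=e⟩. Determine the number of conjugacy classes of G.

The conjugacy classes (representative and size) are:
  [e] (size 1), [x⁷] (size 2), [x²] (size 2), [x⁵] (size 2), [x⁴] (size 1), [x²y⁻¹] (size 4), [x³y] (size 4).
Class equation: 1 + 2 + 2 + 2 + 1 + 4 + 4 = 16 = |G|. So G has 7 conjugacy classes.

Answer: 7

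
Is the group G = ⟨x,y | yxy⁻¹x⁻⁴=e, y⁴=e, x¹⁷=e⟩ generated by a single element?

Every cyclic group is abelian. But x·y = xy while y·x = x⁴y, so x·y ≠ y·x and G is not abelian. Hence G is not cyclic.

Answer: No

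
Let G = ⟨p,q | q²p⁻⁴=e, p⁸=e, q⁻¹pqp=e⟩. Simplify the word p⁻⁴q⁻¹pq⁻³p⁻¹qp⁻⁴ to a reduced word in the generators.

Multiply left to right, reducing at each step:
  (p⁴) · q⁻¹ = q
  q · p = p³q⁻¹
  (p³q⁻¹) · q⁻³ = p³
  (p³) · p⁻¹ = p²
  (p²) · q = p²q
  (p²q) · p⁻⁴ = p²q⁻¹

Answer: p²q⁻¹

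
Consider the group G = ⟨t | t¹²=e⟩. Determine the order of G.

G is generated by a single element, so G is cyclic. The relator gives t¹² = e and no smaller power is forced to be e, so the 12 powers {e, t, t², t³, t⁴, t⁵, t⁶, t⁷, t⁸, t⁹, t¹¹, t¹⁰} are distinct. Hence |G| = 12.

Answer: 12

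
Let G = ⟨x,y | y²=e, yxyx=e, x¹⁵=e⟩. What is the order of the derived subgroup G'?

G' = [G, G] is generated by all commutators. The generator-pair commutators are: [x, y] = x².
The subgroup they normally generate is {e, x, x², x³, x⁴, x⁵, x⁶, x⁷, x⁸, x⁹, x¹⁰, x¹¹, x¹², x¹³, x¹⁴}, of order 15.
Check: |G/G'| = 30/15 = 2 is the order of the abelianisation.

Answer: 15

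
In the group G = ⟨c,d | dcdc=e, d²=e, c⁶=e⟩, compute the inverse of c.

The order of c is 6 (smallest k with cᵏ = e), so c⁻¹ = c⁵ = c⁵.
Check: c · (c⁵) → c · c⁵ = e, giving e as required.

Answer: c⁵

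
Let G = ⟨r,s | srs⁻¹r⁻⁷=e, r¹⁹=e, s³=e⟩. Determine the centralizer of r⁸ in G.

⟨r⁸⟩ ⊆ C_G(r⁸) since powers of r⁸ commute with r⁸; so |C_G(r⁸)| ≥ |⟨r⁸⟩| = 19.
By orbit–stabilizer, |C_G(r⁸)| = |G| / |conj. class of r⁸| = 57 / 3 = 19.
The 19 elements commuting with r⁸ are {e, r, r², r³, r⁴, r⁵, r⁶, r⁷, r⁸, r⁹, r¹⁰, r¹¹, r¹², r¹³, r¹⁴, r¹⁵, r¹⁶, r¹⁷, r¹⁸}.

Answer: {e, r, r², r³, r⁴, r⁵, r⁶, r⁷, r⁸, r⁹, r¹⁰, r¹¹, r¹², r¹³, r¹⁴, r¹⁵, r¹⁶, r¹⁷, r¹⁸}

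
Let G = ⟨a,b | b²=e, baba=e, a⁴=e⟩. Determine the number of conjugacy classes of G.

The conjugacy classes (representative and size) are:
  [e] (size 1), [a] (size 2), [a²] (size 1), [a²b] (size 2), [a³b] (size 2).
Class equation: 1 + 2 + 1 + 2 + 2 = 8 = |G|. So G has 5 conjugacy classes.

Answer: 5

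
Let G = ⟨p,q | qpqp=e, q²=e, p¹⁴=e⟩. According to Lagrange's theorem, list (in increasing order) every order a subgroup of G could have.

|G| = 28 = 2² · 7. By Lagrange's theorem the order of any subgroup divides 28; the divisors of 28 are 1, 2, 4, 7, 14, 28.

Answer: 1, 2, 4, 7, 14, 28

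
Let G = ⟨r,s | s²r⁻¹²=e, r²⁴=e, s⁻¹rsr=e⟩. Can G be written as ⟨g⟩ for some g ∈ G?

Every cyclic group is abelian. But r·s = rs while s·r = r¹¹s⁻¹, so r·s ≠ s·r and G is not abelian. Hence G is not cyclic.

Answer: No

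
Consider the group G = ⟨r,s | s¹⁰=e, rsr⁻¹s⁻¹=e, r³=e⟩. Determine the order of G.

Enumerate words in the generators, reducing via the relations: the distinct elements are
  {e, r, s, rs, r², s², s³, s⁴, s⁵, s⁶, s⁷, s⁸, s⁹, rs², rs³, rs⁴, rs⁵, rs⁶, rs⁷, rs⁸, rs⁹, r²s, r²s², r²s³, r²s⁴, r²s⁵, r²s⁶, r²s⁷, r²s⁸, r²s⁹}.
No further products give new elements, so |G| = 30.

Answer: 30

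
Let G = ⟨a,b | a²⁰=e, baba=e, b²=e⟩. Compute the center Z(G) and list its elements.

An element z ∈ Z(G) iff z commutes with every generator.
For example a¹⁰ is central: (a¹⁰)·a = a¹¹ = a·(a¹⁰); (a¹⁰)·b = a¹⁰b = b·(a¹⁰).
Whereas a ∉ Z(G) since a·b = ab ≠ a¹⁹b = b·a.
Checking each of the 40 elements this way gives Z(G) = {e, a¹⁰}, of order 2.

Answer: {e, a¹⁰}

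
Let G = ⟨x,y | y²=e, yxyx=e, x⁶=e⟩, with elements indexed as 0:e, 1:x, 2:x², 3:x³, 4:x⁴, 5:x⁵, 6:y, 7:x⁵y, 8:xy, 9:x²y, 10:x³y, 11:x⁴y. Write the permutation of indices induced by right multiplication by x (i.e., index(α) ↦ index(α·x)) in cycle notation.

(0 1 2 3 4 5)(6 7 11 10 9 8)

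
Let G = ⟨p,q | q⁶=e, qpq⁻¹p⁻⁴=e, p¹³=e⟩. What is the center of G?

An element z ∈ Z(G) iff z commutes with every generator.
For example e is central: e·p = p = p·e; e·q = q = q·e.
Whereas p ∉ Z(G) since p·q = pq ≠ p⁴q = q·p.
Checking each of the 78 elements this way gives Z(G) = {e}, of order 1.

Answer: {e}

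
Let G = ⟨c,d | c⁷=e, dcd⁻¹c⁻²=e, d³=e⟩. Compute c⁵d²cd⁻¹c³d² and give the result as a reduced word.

Multiply left to right, reducing at each step:
  (c⁵) · d² = c⁵d²
  (c⁵d²) · c = c²d²
  (c²d²) · d⁻¹ = c²d
  (c²d) · c³ = cd
  (cd) · d² = c

Answer: c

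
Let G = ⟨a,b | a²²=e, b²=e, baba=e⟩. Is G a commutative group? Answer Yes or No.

a·b = ab but b·a = a²¹b, so a·b ≠ b·a and G is not abelian.

Answer: No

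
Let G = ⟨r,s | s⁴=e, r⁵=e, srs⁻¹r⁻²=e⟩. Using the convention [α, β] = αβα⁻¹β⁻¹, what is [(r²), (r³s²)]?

[(r²), (r³s²)] = (r²)·(r³s²)·(r²)⁻¹·(r³s²)⁻¹.
  (r²) · (r³s²) = s²
  (s²) · (r³) = r²s²
  (r²s²) · (r³s²) = r⁴

Answer: r⁴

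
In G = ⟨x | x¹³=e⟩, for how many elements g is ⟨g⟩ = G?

G is cyclic of order 13. An element generates G iff its order is 13, and a cyclic group of order 13 has exactly φ(13) = 12 such elements.

Answer: 12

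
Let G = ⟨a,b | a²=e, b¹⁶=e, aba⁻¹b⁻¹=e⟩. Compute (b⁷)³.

Compute successive powers of (b⁷), reducing at each step:
  (b⁷)²: (b⁷) · b⁷ = b¹⁴
  (b⁷)³: (b¹⁴) · b⁷ = b⁵

Answer: b⁵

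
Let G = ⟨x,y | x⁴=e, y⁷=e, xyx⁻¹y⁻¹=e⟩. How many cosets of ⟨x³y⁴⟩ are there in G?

First find ord(x³y⁴) by computing successive powers:
  (x³y⁴)¹ = x³y⁴, (x³y⁴)² = x²y, (x³y⁴)³ = xy⁵, (x³y⁴)⁴ = y², (x³y⁴)⁵ = x³y⁶, (x³y⁴)⁶ = x²y³, (x³y⁴)⁷ = x, (x³y⁴)⁸ = y⁴, (x³y⁴)⁹ = x³y, (x³y⁴)¹⁰ = x²y⁵, (x³y⁴)¹¹ = xy², (x³y⁴)¹² = y⁶, (x³y⁴)¹³ = x³y³, (x³y⁴)¹⁴ = x², (x³y⁴)¹⁵ = xy⁴, (x³y⁴)¹⁶ = y, (x³y⁴)¹⁷ = x³y⁵, (x³y⁴)¹⁸ = x²y², (x³y⁴)¹⁹ = xy⁶, (x³y⁴)²⁰ = y³, (x³y⁴)²¹ = x³, (x³y⁴)²² = x²y⁴, (x³y⁴)²³ = xy, (x³y⁴)²⁴ = y⁵, (x³y⁴)²⁵ = x³y², (x³y⁴)²⁶ = x²y⁶, (x³y⁴)²⁷ = xy³, (x³y⁴)²⁸ = e.
So |⟨x³y⁴⟩| = ord(x³y⁴) = 28. With |G| = 28, by Lagrange [G : ⟨x³y⁴⟩] = 28/28 = 1.

Answer: 1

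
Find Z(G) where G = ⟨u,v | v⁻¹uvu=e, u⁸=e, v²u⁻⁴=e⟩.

An element z ∈ Z(G) iff z commutes with every generator.
For example u⁴ is central: (u⁴)·u = u⁵ = u·(u⁴); (u⁴)·v = v⁻¹ = v·(u⁴).
Whereas u ∉ Z(G) since u·v = uv ≠ u³v⁻¹ = v·u.
Checking each of the 16 elements this way gives Z(G) = {e, u⁴}, of order 2.

Answer: {e, u⁴}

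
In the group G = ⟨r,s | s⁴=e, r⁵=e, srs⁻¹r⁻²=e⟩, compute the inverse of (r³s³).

The order of (r³s³) is 4 (smallest k with (r³s³)ᵏ = e), so (r³s³)⁻¹ = (r³s³)³ = r⁴s.
Check: (r³s³) · (r⁴s) → (r³s³) · r⁴ = s³;   (s³) · s = e, giving e as required.

Answer: r⁴s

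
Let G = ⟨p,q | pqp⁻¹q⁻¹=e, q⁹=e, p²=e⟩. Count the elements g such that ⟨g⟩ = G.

G is cyclic of order 18. An element generates G iff its order is 18, and a cyclic group of order 18 has exactly φ(18) = 6 such elements.

Answer: 6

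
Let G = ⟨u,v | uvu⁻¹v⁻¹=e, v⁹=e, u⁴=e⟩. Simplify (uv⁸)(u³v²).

Compute (uv⁸) · (u³v²) by multiplying left to right and reducing via the relations at each step:
  (uv⁸) · u³ = v⁸
  (v⁸) · v² = v

Answer: v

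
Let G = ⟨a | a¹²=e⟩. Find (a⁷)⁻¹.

The order of (a⁷) is 12 (smallest k with (a⁷)ᵏ = e), so (a⁷)⁻¹ = (a⁷)¹¹ = a⁵.
Check: (a⁷) · (a⁵) → (a⁷) · a⁵ = e, giving e as required.

Answer: a⁵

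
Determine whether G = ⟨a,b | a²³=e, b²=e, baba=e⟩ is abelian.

a·b = ab but b·a = a²²b, so a·b ≠ b·a and G is not abelian.

Answer: No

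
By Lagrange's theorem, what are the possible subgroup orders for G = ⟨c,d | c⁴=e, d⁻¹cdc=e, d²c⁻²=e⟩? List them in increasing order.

|G| = 8 = 2³. By Lagrange's theorem the order of any subgroup divides 8; the divisors of 8 are 1, 2, 4, 8.

Answer: 1, 2, 4, 8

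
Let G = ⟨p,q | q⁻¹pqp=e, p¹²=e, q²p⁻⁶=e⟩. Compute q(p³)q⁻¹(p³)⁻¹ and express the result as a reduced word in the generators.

[q, (p³)] = q·(p³)·q⁻¹·(p³)⁻¹.
  q · (p³) = p³q⁻¹
  (p³q⁻¹) · (q⁻¹) = p⁹
  (p⁹) · (p⁹) = p⁶

Answer: p⁶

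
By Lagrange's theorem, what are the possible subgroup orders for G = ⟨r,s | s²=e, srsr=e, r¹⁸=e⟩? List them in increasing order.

|G| = 36 = 2² · 3². By Lagrange's theorem the order of any subgroup divides 36; the divisors of 36 are 1, 2, 3, 4, 6, 9, 12, 18, 36.

Answer: 1, 2, 3, 4, 6, 9, 12, 18, 36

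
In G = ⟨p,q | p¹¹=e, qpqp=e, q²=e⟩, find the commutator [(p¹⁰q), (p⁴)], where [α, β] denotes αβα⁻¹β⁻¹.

[(p¹⁰q), (p⁴)] = (p¹⁰q)·(p⁴)·(p¹⁰q)⁻¹·(p⁴)⁻¹.
  (p¹⁰q) · (p⁴) = p⁶q
  (p⁶q) · (p¹⁰q) = p⁷
  (p⁷) · (p⁷) = p³

Answer: p³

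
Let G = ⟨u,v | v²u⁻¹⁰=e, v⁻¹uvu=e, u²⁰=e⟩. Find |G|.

Enumerate words in the generators, reducing via the relations: the distinct elements are
  {e, u, v, uv, u², u³, u⁴, u⁵, u⁶, u⁷, u⁸, u⁹, u²v, u³v, u¹², u¹³, u¹¹, u¹⁰, u¹⁴, u¹⁵, u¹⁶, u¹⁷, u¹⁸, u¹⁹, u⁴v, u⁵v, u⁶v, u⁷v, u⁸v, u⁹v, v⁻¹, uv⁻¹, u²v⁻¹, u³v⁻¹, u⁴v⁻¹, u⁵v⁻¹, u⁶v⁻¹, u⁷v⁻¹, u⁸v⁻¹, u⁹v⁻¹}.
No further products give new elements, so |G| = 40.

Answer: 40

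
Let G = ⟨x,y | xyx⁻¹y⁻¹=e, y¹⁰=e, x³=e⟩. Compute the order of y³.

Compute successive powers until reaching e:
  (y³)¹ = y³, (y³)² = y⁶, (y³)³ = y⁹, (y³)⁴ = y², (y³)⁵ = y⁵, (y³)⁶ = y⁸, (y³)⁷ = y, (y³)⁸ = y⁴, (y³)⁹ = y⁷, (y³)¹⁰ = e.
The smallest positive k with (y³)ᵏ = e is 10.

Answer: 10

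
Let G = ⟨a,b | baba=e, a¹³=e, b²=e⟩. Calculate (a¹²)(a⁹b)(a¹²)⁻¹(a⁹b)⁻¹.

[(a¹²), (a⁹b)] = (a¹²)·(a⁹b)·(a¹²)⁻¹·(a⁹b)⁻¹.
  (a¹²) · (a⁹b) = a⁸b
  (a⁸b) · a = a⁷b
  (a⁷b) · (a⁹b) = a¹¹

Answer: a¹¹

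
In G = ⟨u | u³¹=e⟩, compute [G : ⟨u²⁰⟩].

First find ord(u²⁰) by computing successive powers:
  (u²⁰)¹ = u²⁰, (u²⁰)² = u⁹, (u²⁰)³ = u²⁹, (u²⁰)⁴ = u¹⁸, (u²⁰)⁵ = u⁷, (u²⁰)⁶ = u²⁷, (u²⁰)⁷ = u¹⁶, (u²⁰)⁸ = u⁵, (u²⁰)⁹ = u²⁵, (u²⁰)¹⁰ = u¹⁴, (u²⁰)¹¹ = u³, (u²⁰)¹² = u²³, (u²⁰)¹³ = u¹², (u²⁰)¹⁴ = u, (u²⁰)¹⁵ = u²¹, (u²⁰)¹⁶ = u¹⁰, (u²⁰)¹⁷ = u³⁰, (u²⁰)¹⁸ = u¹⁹, (u²⁰)¹⁹ = u⁸, (u²⁰)²⁰ = u²⁸, (u²⁰)²¹ = u¹⁷, (u²⁰)²² = u⁶, (u²⁰)²³ = u²⁶, (u²⁰)²⁴ = u¹⁵, (u²⁰)²⁵ = u⁴, (u²⁰)²⁶ = u²⁴, (u²⁰)²⁷ = u¹³, (u²⁰)²⁸ = u², (u²⁰)²⁹ = u²², (u²⁰)³⁰ = u¹¹, (u²⁰)³¹ = e.
So |⟨u²⁰⟩| = ord(u²⁰) = 31. With |G| = 31, by Lagrange [G : ⟨u²⁰⟩] = 31/31 = 1.

Answer: 1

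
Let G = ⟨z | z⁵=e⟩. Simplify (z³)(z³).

Compute (z³) · (z³) by multiplying left to right and reducing via the relations at each step:
  (z³) · z³ = z

Answer: z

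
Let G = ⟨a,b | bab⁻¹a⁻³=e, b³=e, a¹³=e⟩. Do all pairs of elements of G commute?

a·b = ab but b·a = a³b, so a·b ≠ b·a and G is not abelian.

Answer: No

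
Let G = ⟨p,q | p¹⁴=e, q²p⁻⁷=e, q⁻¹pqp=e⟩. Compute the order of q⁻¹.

Compute successive powers until reaching e:
  (q⁻¹)¹ = q⁻¹, (q⁻¹)² = p⁷, (q⁻¹)³ = q, (q⁻¹)⁴ = e.
The smallest positive k with (q⁻¹)ᵏ = e is 4.

Answer: 4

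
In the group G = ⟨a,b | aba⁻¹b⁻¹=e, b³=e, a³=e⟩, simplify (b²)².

Compute successive powers of (b²), reducing at each step:
  (b²)²: (b²) · b² = b

Answer: b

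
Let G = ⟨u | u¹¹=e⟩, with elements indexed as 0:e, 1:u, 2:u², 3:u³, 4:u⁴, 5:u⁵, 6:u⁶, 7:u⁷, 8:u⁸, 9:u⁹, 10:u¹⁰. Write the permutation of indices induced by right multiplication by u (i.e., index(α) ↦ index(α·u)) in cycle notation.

(0 1 2 3 4 5 6 7 8 9 10)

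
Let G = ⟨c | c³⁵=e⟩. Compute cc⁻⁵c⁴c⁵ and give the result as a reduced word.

Multiply left to right, reducing at each step:
  c · c⁻⁵ = c³¹
  (c³¹) · c⁴ = e
  e · c⁵ = c⁵

Answer: c⁵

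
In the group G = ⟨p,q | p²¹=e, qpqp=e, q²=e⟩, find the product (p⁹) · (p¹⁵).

Compute (p⁹) · (p¹⁵) by multiplying left to right and reducing via the relations at each step:
  (p⁹) · p¹⁵ = p³

Answer: p³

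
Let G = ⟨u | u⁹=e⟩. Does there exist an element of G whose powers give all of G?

|G| = 9. The element u has order 9 (its powers give 9 distinct elements), so ⟨u⟩ = G and G is cyclic.

Answer: Yes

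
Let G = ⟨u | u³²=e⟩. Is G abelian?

G has a single generator, so G is cyclic and hence abelian.

Answer: Yes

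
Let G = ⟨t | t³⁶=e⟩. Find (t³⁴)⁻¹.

The order of (t³⁴) is 18 (smallest k with (t³⁴)ᵏ = e), so (t³⁴)⁻¹ = (t³⁴)¹⁷ = t².
Check: (t³⁴) · (t²) → (t³⁴) · t² = e, giving e as required.

Answer: t²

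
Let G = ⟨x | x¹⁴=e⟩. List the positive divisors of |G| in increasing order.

|G| = 14 = 2 · 7. By Lagrange's theorem the order of any subgroup divides 14; the divisors of 14 are 1, 2, 7, 14.

Answer: 1, 2, 7, 14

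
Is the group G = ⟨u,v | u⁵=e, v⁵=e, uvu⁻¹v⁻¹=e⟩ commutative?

Each pair of generators commutes: u·v = uv = v·u. Since the generators pairwise commute, every element of G commutes with every other, so G is abelian.

Answer: Yes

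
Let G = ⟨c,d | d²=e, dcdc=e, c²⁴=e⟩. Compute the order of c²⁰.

Compute successive powers until reaching e:
  (c²⁰)¹ = c²⁰, (c²⁰)² = c¹⁶, (c²⁰)³ = c¹², (c²⁰)⁴ = c⁸, (c²⁰)⁵ = c⁴, (c²⁰)⁶ = e.
The smallest positive k with (c²⁰)ᵏ = e is 6.

Answer: 6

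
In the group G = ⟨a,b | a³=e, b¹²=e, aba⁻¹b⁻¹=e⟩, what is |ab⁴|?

Compute successive powers until reaching e:
  (ab⁴)¹ = ab⁴, (ab⁴)² = a²b⁸, (ab⁴)³ = e.
The smallest positive k with (ab⁴)ᵏ = e is 3.

Answer: 3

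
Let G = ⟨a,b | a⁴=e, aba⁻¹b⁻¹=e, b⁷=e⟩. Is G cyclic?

|G| = 28. The element ab has order 28 (its powers give 28 distinct elements), so ⟨ab⟩ = G and G is cyclic.

Answer: Yes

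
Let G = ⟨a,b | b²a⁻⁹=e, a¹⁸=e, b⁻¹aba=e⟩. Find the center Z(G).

An element z ∈ Z(G) iff z commutes with every generator.
For example a⁹ is central: (a⁹)·a = a¹⁰ = a·(a⁹); (a⁹)·b = b⁻¹ = b·(a⁹).
Whereas a ∉ Z(G) since a·b = ab ≠ a⁸b⁻¹ = b·a.
Checking each of the 36 elements this way gives Z(G) = {e, a⁹}, of order 2.

Answer: {e, a⁹}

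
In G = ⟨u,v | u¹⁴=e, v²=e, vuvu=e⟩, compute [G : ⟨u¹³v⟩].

First find ord(u¹³v) by computing successive powers:
  (u¹³v)¹ = u¹³v, (u¹³v)² = e.
So |⟨u¹³v⟩| = ord(u¹³v) = 2. With |G| = 28, by Lagrange [G : ⟨u¹³v⟩] = 28/2 = 14.

Answer: 14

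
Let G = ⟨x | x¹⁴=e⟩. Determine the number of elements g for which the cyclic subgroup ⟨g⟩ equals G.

G is cyclic of order 14. An element generates G iff its order is 14, and a cyclic group of order 14 has exactly φ(14) = 6 such elements.

Answer: 6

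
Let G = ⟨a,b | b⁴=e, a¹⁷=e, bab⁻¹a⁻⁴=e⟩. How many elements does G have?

Enumerate words in the generators, reducing via the relations: the distinct elements are
  {a, b, e, ab, a², a³, a⁴, a⁵, a⁶, a⁷, a⁸, a⁹, b², b³, ab², ab³, a²b, a³b, a¹², a¹³, a¹¹, a¹⁰, a¹⁴, a¹⁵, a¹⁶, a⁴b, a⁵b, a⁶b, a⁷b, a⁸b, a⁹b, a²b², a²b³, a³b², a³b³, a¹²b, a¹³b, a¹¹b, a¹⁰b, a¹⁴b, a¹⁵b, a¹⁶b, a⁴b², a⁴b³, a⁵b², a⁵b³, a⁶b², a⁶b³, a⁷b², a⁷b³, a⁸b², a⁸b³, a⁹b², a⁹b³, a¹²b², a¹²b³, a¹³b², a¹³b³, a¹¹b², a¹¹b³, a¹⁰b², a¹⁰b³, a¹⁴b², a¹⁴b³, a¹⁵b², a¹⁵b³, a¹⁶b², a¹⁶b³}.
No further products give new elements, so |G| = 68.

Answer: 68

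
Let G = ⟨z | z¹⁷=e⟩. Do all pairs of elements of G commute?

G has a single generator, so G is cyclic and hence abelian.

Answer: Yes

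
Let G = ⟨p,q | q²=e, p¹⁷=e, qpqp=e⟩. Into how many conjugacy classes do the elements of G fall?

The conjugacy classes (representative and size) are:
  [e] (size 1), [p¹⁶] (size 2), [p²] (size 2), [p³] (size 2), [p¹³] (size 2), [p¹²] (size 2), [p⁶] (size 2), [p¹⁰] (size 2), [p⁹] (size 2), [p⁷q] (size 17).
Class equation: 1 + 2 + 2 + 2 + 2 + 2 + 2 + 2 + 2 + 17 = 34 = |G|. So G has 10 conjugacy classes.

Answer: 10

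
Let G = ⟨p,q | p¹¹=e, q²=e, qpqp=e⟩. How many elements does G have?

Enumerate words in the generators, reducing via the relations: the distinct elements are
  {e, p, q, pq, p², p³, p⁴, p⁵, p⁶, p⁷, p⁸, p⁹, p²q, p³q, p¹⁰, p⁴q, p⁵q, p⁶q, p⁷q, p⁸q, p⁹q, p¹⁰q}.
No further products give new elements, so |G| = 22.

Answer: 22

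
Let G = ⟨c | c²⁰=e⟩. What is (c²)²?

Compute successive powers of (c²), reducing at each step:
  (c²)²: (c²) · c² = c⁴

Answer: c⁴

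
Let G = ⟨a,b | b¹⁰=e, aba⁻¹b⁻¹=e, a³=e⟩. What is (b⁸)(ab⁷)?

Compute (b⁸) · (ab⁷) by multiplying left to right and reducing via the relations at each step:
  (b⁸) · a = ab⁸
  (ab⁸) · b⁷ = ab⁵

Answer: ab⁵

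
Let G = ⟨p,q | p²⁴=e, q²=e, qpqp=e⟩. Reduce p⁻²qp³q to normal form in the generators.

Multiply left to right, reducing at each step:
  (p²²) · q = p²²q
  (p²²q) · p³ = p¹⁹q
  (p¹⁹q) · q = p¹⁹

Answer: p¹⁹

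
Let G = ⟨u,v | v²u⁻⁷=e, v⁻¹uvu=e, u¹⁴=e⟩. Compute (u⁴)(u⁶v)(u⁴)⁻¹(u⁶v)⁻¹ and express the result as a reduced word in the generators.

[(u⁴), (u⁶v)] = (u⁴)·(u⁶v)·(u⁴)⁻¹·(u⁶v)⁻¹.
  (u⁴) · (u⁶v) = u³v⁻¹
  (u³v⁻¹) · (u¹⁰) = v
  v · (u⁶v⁻¹) = u⁸

Answer: u⁸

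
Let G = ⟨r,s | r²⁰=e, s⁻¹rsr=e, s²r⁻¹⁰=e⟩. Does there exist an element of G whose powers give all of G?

Every cyclic group is abelian. But r·s = rs while s·r = r⁹s⁻¹, so r·s ≠ s·r and G is not abelian. Hence G is not cyclic.

Answer: No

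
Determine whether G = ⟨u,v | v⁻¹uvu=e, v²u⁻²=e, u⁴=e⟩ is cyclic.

Every cyclic group is abelian. But u·v = uv while v·u = uv⁻¹, so u·v ≠ v·u and G is not abelian. Hence G is not cyclic.

Answer: No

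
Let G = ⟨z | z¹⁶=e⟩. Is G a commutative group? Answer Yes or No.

G has a single generator, so G is cyclic and hence abelian.

Answer: Yes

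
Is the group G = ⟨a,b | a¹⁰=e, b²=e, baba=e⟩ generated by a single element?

Every cyclic group is abelian. But a·b = ab while b·a = a⁹b, so a·b ≠ b·a and G is not abelian. Hence G is not cyclic.

Answer: No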